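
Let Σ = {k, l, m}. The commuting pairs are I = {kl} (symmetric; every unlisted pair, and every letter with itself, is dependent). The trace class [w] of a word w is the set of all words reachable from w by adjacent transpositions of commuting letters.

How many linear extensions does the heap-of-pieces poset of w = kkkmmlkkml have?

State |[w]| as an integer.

3

piece 0:k — minimal
piece 1:k rests on {0:k}
piece 2:k rests on {1:k}
piece 3:m rests on {2:k}
piece 4:m rests on {3:m}
piece 5:l rests on {4:m}
piece 6:k rests on {4:m}
piece 7:k rests on {6:k}
piece 8:m rests on {5:l, 7:k}
piece 9:l rests on {8:m}
minimal pieces: {0:k}
ways to finish when only these pieces remain (= sum over removing one remaining piece with nothing left below it):
  1 left: {9}→1
  2 left: {8,9}→1
  3 left: {5,8,9}→1  {7,8,9}→1
  4 left: {5,7,8,9}→2  {6,7,8,9}→1
  5 left: {5,6,7,8,9}→3
  6 left: {4,5,6,7,8,9}→3
  7 left: {3,4,5,6,7,8,9}→3
  8 left: {2,3,4,5,6,7,8,9}→3
  placing 0:k first → 3 extensions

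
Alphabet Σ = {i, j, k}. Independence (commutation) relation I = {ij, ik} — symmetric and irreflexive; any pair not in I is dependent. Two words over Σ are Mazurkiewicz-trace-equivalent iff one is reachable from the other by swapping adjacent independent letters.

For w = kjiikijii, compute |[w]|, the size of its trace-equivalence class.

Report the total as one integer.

126

piece 0:k — minimal
piece 1:j rests on {0:k}
piece 2:i — minimal
piece 3:i rests on {2:i}
piece 4:k rests on {1:j}
piece 5:i rests on {3:i}
piece 6:j rests on {4:k}
piece 7:i rests on {5:i}
piece 8:i rests on {7:i}
minimal pieces: {0:k, 2:i}
ways to finish when only these pieces remain (= sum over removing one remaining piece with nothing left below it):
  1 left: {6}→1  {8}→1
  2 left: {4,6}→1  {6,8}→2  {7,8}→1
  3 left: {1,4,6}→1  {4,6,8}→3  {5,7,8}→1  {6,7,8}→3
  4 left: {0,1,4,6}→1  {1,4,6,8}→4  {3,5,7,8}→1  {4,6,7,8}→6  {5,6,7,8}→4
  5 left: {0,1,4,6,8}→5  {1,4,6,7,8}→10  {2,3,5,7,8}→1  {3,5,6,7,8}→5  {4,5,6,7,8}→10
  6 left: {0,1,4,6,7,8}→15  {1,4,5,6,7,8}→20  {2,3,5,6,7,8}→6  {3,4,5,6,7,8}→15
  7 left: {0,1,4,5,6,7,8}→35  {1,3,4,5,6,7,8}→35  {2,3,4,5,6,7,8}→21
  placing 0:k first → 56 extensions
  placing 2:i first → 70 extensions
total linear extensions = 126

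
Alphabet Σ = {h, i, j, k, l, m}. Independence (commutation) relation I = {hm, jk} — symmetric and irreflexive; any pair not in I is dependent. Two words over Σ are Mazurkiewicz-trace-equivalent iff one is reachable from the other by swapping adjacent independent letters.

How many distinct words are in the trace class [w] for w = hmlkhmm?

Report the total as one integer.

6

piece 0:h — minimal
piece 1:m — minimal
piece 2:l rests on {0:h, 1:m}
piece 3:k rests on {2:l}
piece 4:h rests on {3:k}
piece 5:m rests on {3:k}
piece 6:m rests on {5:m}
minimal pieces: {0:h, 1:m}
ways to finish when only these pieces remain (= sum over removing one remaining piece with nothing left below it):
  1 left: {4}→1  {6}→1
  2 left: {4,6}→2  {5,6}→1
  3 left: {4,5,6}→3
  4 left: {3,4,5,6}→3
  5 left: {2,3,4,5,6}→3
  placing 0:h first → 3 extensions
  placing 1:m first → 3 extensions
total linear extensions = 6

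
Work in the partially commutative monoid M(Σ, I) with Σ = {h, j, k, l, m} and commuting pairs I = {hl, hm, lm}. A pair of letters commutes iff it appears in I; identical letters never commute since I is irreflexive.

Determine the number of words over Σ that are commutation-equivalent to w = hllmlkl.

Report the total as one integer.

piece 0:h — minimal
piece 1:l — minimal
piece 2:l rests on {1:l}
piece 3:m — minimal
piece 4:l rests on {2:l}
piece 5:k rests on {0:h, 3:m, 4:l}
piece 6:l rests on {5:k}
minimal pieces: {0:h, 1:l, 3:m}
ways to finish when only these pieces remain (= sum over removing one remaining piece with nothing left below it):
  1 left: {6}→1
  2 left: {5,6}→1
  3 left: {0,5,6}→1  {3,5,6}→1  {4,5,6}→1
  4 left: {0,3,5,6}→2  {0,4,5,6}→2  {2,4,5,6}→1  {3,4,5,6}→2
  5 left: {0,2,4,5,6}→3  {0,3,4,5,6}→6  {1,2,4,5,6}→1  {2,3,4,5,6}→3
  placing 0:h first → 4 extensions
  placing 1:l first → 12 extensions
  placing 3:m first → 4 extensions
total linear extensions = 20

20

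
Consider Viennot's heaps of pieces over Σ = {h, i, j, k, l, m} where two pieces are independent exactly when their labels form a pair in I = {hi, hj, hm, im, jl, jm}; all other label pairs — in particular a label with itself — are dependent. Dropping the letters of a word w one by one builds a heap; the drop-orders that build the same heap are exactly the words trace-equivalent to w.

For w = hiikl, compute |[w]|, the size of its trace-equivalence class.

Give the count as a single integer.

3

drop 0:h onto floor
drop 1:i onto floor
drop 2:i onto {1:i}
drop 3:k onto {0:h, 2:i}
drop 4:l onto {3:k}
ground layer = {0:h, 1:i}
drop-orders for the pieces not yet dropped (sum over which currently-grounded one goes next):
  1 to go: {4} 1
  2 to go: {3,4} 1
  3 to go: {0,3,4} 1  {2,3,4} 1
  if 0:h drops first: 1 orders
  if 1:i drops first: 2 orders
heap linearizations: 3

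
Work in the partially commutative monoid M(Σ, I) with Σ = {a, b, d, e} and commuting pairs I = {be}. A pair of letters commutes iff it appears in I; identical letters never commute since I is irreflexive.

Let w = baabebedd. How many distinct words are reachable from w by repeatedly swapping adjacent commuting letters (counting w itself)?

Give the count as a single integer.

6

#0=b has no predecessor
#1=a depends on [0:b]
#2=a depends on [1:a]
#3=b depends on [2:a]
#4=e depends on [2:a]
#5=b depends on [3:b]
#6=e depends on [4:e]
#7=d depends on [5:b, 6:e]
#8=d depends on [7:d]
sources: [0:b]
N(rest) = Σ N(rest − s) over sources s of rest; N(one piece) = 1:
  size 1 → [8]=1
  size 2 → [7,8]=1
  size 3 → [5,7,8]=1  [6,7,8]=1
  size 4 → [3,5,7,8]=1  [4,6,7,8]=1  [5,6,7,8]=2
  size 5 → [3,5,6,7,8]=3  [4,5,6,7,8]=3
  size 6 → [3,4,5,6,7,8]=6
  size 7 → [2,3,4,5,6,7,8]=6
  first=0(b) contributes 6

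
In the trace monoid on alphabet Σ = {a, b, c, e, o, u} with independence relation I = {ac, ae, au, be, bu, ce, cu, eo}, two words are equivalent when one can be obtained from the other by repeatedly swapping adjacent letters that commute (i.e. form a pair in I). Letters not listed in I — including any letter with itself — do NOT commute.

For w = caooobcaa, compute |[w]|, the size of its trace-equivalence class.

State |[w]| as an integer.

drop 0:c onto floor
drop 1:a onto floor
drop 2:o onto {0:c, 1:a}
drop 3:o onto {2:o}
drop 4:o onto {3:o}
drop 5:b onto {4:o}
drop 6:c onto {5:b}
drop 7:a onto {5:b}
drop 8:a onto {7:a}
ground layer = {0:c, 1:a}
drop-orders for the pieces not yet dropped (sum over which currently-grounded one goes next):
  1 to go: {6} 1  {8} 1
  2 to go: {6,8} 2  {7,8} 1
  3 to go: {6,7,8} 3
  4 to go: {5,6,7,8} 3
  5 to go: {4,5,6,7,8} 3
  6 to go: {3,4,5,6,7,8} 3
  7 to go: {2,3,4,5,6,7,8} 3
  if 0:c drops first: 3 orders
  if 1:a drops first: 3 orders
heap linearizations: 6

6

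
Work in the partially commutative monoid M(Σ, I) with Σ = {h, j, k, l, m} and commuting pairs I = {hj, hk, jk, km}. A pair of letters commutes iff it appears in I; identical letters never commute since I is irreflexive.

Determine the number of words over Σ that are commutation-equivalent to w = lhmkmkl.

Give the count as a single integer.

10

drop 0:l onto floor
drop 1:h onto {0:l}
drop 2:m onto {1:h}
drop 3:k onto {0:l}
drop 4:m onto {2:m}
drop 5:k onto {3:k}
drop 6:l onto {4:m, 5:k}
ground layer = {0:l}
drop-orders for the pieces not yet dropped (sum over which currently-grounded one goes next):
  1 to go: {6} 1
  2 to go: {4,6} 1  {5,6} 1
  3 to go: {2,4,6} 1  {3,5,6} 1  {4,5,6} 2
  4 to go: {1,2,4,6} 1  {2,4,5,6} 3  {3,4,5,6} 3
  5 to go: {1,2,4,5,6} 4  {2,3,4,5,6} 6
  if 0:l drops first: 10 orders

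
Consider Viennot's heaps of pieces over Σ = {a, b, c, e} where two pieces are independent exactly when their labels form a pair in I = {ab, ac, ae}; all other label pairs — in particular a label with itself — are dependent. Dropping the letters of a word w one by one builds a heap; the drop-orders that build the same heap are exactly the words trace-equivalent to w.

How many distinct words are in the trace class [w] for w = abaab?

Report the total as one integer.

#0=a has no predecessor
#1=b has no predecessor
#2=a depends on [0:a]
#3=a depends on [2:a]
#4=b depends on [1:b]
sources: [0:a, 1:b]
N(rest) = Σ N(rest − s) over sources s of rest; N(one piece) = 1:
  size 1 → [3]=1  [4]=1
  size 2 → [1,4]=1  [2,3]=1  [3,4]=2
  size 3 → [0,2,3]=1  [1,3,4]=3  [2,3,4]=3
  first=0(a) contributes 6
  first=1(b) contributes 4
|[w]| = 10

10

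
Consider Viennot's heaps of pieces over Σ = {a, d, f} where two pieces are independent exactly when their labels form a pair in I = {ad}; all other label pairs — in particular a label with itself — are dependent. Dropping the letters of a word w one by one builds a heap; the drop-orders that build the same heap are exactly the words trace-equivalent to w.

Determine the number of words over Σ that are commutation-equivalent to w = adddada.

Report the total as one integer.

#0=a has no predecessor
#1=d has no predecessor
#2=d depends on [1:d]
#3=d depends on [2:d]
#4=a depends on [0:a]
#5=d depends on [3:d]
#6=a depends on [4:a]
sources: [0:a, 1:d]
N(rest) = Σ N(rest − s) over sources s of rest; N(one piece) = 1:
  size 1 → [5]=1  [6]=1
  size 2 → [3,5]=1  [4,6]=1  [5,6]=2
  size 3 → [0,4,6]=1  [2,3,5]=1  [3,5,6]=3  [4,5,6]=3
  size 4 → [0,4,5,6]=4  [1,2,3,5]=1  [2,3,5,6]=4  [3,4,5,6]=6
  size 5 → [0,3,4,5,6]=10  [1,2,3,5,6]=5  [2,3,4,5,6]=10
  first=0(a) contributes 15
  first=1(d) contributes 20
|[w]| = 35

35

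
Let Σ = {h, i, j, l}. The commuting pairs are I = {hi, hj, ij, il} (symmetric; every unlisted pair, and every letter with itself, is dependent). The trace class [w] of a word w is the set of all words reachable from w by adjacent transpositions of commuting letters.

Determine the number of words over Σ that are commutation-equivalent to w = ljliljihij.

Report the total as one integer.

360

drop 0:l onto floor
drop 1:j onto {0:l}
drop 2:l onto {1:j}
drop 3:i onto floor
drop 4:l onto {2:l}
drop 5:j onto {4:l}
drop 6:i onto {3:i}
drop 7:h onto {4:l}
drop 8:i onto {6:i}
drop 9:j onto {5:j}
ground layer = {0:l, 3:i}
drop-orders for the pieces not yet dropped (sum over which currently-grounded one goes next):
  1 to go: {7} 1  {8} 1  {9} 1
  2 to go: {5,9} 1  {6,8} 1  {7,8} 2  {7,9} 2  {8,9} 2
  3 to go: {3,6,8} 1  {5,7,9} 3  {5,8,9} 3  {6,7,8} 3  {6,8,9} 3  {7,8,9} 6
  4 to go: {3,6,7,8} 4  {3,6,8,9} 4  {4,5,7,9} 3  {5,6,8,9} 6  {5,7,8,9} 12  {6,7,8,9} 12
  5 to go: {2,4,5,7,9} 3  {3,5,6,8,9} 10  {3,6,7,8,9} 20  {4,5,7,8,9} 15  {5,6,7,8,9} 30
  6 to go: {1,2,4,5,7,9} 3  {2,4,5,7,8,9} 18  {3,5,6,7,8,9} 60  {4,5,6,7,8,9} 45
  7 to go: {0,1,2,4,5,7,9} 3  {1,2,4,5,7,8,9} 21  {2,4,5,6,7,8,9} 63  {3,4,5,6,7,8,9} 105
  8 to go: {0,1,2,4,5,7,8,9} 24  {1,2,4,5,6,7,8,9} 84  {2,3,4,5,6,7,8,9} 168
  if 0:l drops first: 252 orders
  if 3:i drops first: 108 orders
heap linearizations: 360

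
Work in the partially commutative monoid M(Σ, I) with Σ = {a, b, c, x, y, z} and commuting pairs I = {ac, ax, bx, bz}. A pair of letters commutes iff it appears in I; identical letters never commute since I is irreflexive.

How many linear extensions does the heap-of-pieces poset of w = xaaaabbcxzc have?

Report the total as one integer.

0(x) covers ∅
1(a) covers ∅
2(a) covers 1:a
3(a) covers 2:a
4(a) covers 3:a
5(b) covers 4:a
6(b) covers 5:b
7(c) covers 0:x, 6:b
8(x) covers 7:c
9(z) covers 8:x
10(c) covers 9:z
floor of heap: 0:x, 1:a
completions by unplaced set U, small U first (add the entries for U minus each lowest piece of U):
  |U|=1: {10}:1
  |U|=2: {9,10}:1
  |U|=3: {8,9,10}:1
  |U|=4: {7,8,9,10}:1
  |U|=5: {0,7,8,9,10}:1  {6,7,8,9,10}:1
  |U|=6: {0,6,7,8,9,10}:2  {5,6,7,8,9,10}:1
  |U|=7: {0,5,6,7,8,9,10}:3  {4,5,6,7,8,9,10}:1
  |U|=8: {0,4,5,6,7,8,9,10}:4  {3,4,5,6,7,8,9,10}:1
  |U|=9: {0,3,4,5,6,7,8,9,10}:5  {2,3,4,5,6,7,8,9,10}:1
  start at 0(x): 1
  start at 1(a): 6
sum over floor = 7

7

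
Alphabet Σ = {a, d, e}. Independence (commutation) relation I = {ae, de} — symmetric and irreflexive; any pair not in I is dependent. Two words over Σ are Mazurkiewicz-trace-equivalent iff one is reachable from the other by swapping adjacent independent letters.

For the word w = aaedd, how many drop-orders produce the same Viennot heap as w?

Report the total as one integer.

5

drop 0:a onto floor
drop 1:a onto {0:a}
drop 2:e onto floor
drop 3:d onto {1:a}
drop 4:d onto {3:d}
ground layer = {0:a, 2:e}
drop-orders for the pieces not yet dropped (sum over which currently-grounded one goes next):
  1 to go: {2} 1  {4} 1
  2 to go: {2,4} 2  {3,4} 1
  3 to go: {1,3,4} 1  {2,3,4} 3
  if 0:a drops first: 4 orders
  if 2:e drops first: 1 orders
heap linearizations: 5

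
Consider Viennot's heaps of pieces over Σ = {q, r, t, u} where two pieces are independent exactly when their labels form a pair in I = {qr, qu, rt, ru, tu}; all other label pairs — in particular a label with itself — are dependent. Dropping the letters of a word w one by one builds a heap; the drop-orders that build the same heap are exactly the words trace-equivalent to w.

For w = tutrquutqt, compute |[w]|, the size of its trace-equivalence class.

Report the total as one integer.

0(t) covers ∅
1(u) covers ∅
2(t) covers 0:t
3(r) covers ∅
4(q) covers 2:t
5(u) covers 1:u
6(u) covers 5:u
7(t) covers 4:q
8(q) covers 7:t
9(t) covers 8:q
floor of heap: 0:t, 1:u, 3:r
completions by unplaced set U, small U first (add the entries for U minus each lowest piece of U):
  |U|=1: {3}:1  {6}:1  {9}:1
  |U|=2: {3,6}:2  {3,9}:2  {5,6}:1  {6,9}:2  {8,9}:1
  |U|=3: {1,5,6}:1  {3,5,6}:3  {3,6,9}:6  {3,8,9}:3  {5,6,9}:3  {6,8,9}:3  {7,8,9}:1
  |U|=4: {1,3,5,6}:4  {1,5,6,9}:4  {3,5,6,9}:12  {3,6,8,9}:12  {3,7,8,9}:4  {4,7,8,9}:1  {5,6,8,9}:6  {6,7,8,9}:4
  |U|=5: {1,3,5,6,9}:20  {1,5,6,8,9}:10  {2,4,7,8,9}:1  {3,4,7,8,9}:5  {3,5,6,8,9}:30  {3,6,7,8,9}:20  {4,6,7,8,9}:5  {5,6,7,8,9}:10
  |U|=6: {0,2,4,7,8,9}:1  {1,3,5,6,8,9}:60  {1,5,6,7,8,9}:20  {2,3,4,7,8,9}:6  {2,4,6,7,8,9}:6  {3,4,6,7,8,9}:30  {3,5,6,7,8,9}:60  {4,5,6,7,8,9}:15
  |U|=7: {0,2,3,4,7,8,9}:7  {0,2,4,6,7,8,9}:7  {1,3,5,6,7,8,9}:140  {1,4,5,6,7,8,9}:35  {2,3,4,6,7,8,9}:42  {2,4,5,6,7,8,9}:21  {3,4,5,6,7,8,9}:105
  |U|=8: {0,2,3,4,6,7,8,9}:56  {0,2,4,5,6,7,8,9}:28  {1,2,4,5,6,7,8,9}:56  {1,3,4,5,6,7,8,9}:280  {2,3,4,5,6,7,8,9}:168
  start at 0(t): 504
  start at 1(u): 252
  start at 3(r): 84
sum over floor = 840

840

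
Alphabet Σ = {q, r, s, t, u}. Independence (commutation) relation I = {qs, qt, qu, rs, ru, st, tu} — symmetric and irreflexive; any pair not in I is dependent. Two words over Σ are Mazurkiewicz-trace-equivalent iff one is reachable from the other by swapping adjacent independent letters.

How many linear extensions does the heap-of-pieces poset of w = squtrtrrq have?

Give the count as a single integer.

72

0(s) covers ∅
1(q) covers ∅
2(u) covers 0:s
3(t) covers ∅
4(r) covers 1:q, 3:t
5(t) covers 4:r
6(r) covers 5:t
7(r) covers 6:r
8(q) covers 7:r
floor of heap: 0:s, 1:q, 3:t
completions by unplaced set U, small U first (add the entries for U minus each lowest piece of U):
  |U|=1: {2}:1  {8}:1
  |U|=2: {0,2}:1  {2,8}:2  {7,8}:1
  |U|=3: {0,2,8}:3  {2,7,8}:3  {6,7,8}:1
  |U|=4: {0,2,7,8}:6  {2,6,7,8}:4  {5,6,7,8}:1
  |U|=5: {0,2,6,7,8}:10  {2,5,6,7,8}:5  {4,5,6,7,8}:1
  |U|=6: {0,2,5,6,7,8}:15  {1,4,5,6,7,8}:1  {2,4,5,6,7,8}:6  {3,4,5,6,7,8}:1
  |U|=7: {0,2,4,5,6,7,8}:21  {1,2,4,5,6,7,8}:7  {1,3,4,5,6,7,8}:2  {2,3,4,5,6,7,8}:7
  start at 0(s): 16
  start at 1(q): 28
  start at 3(t): 28
sum over floor = 72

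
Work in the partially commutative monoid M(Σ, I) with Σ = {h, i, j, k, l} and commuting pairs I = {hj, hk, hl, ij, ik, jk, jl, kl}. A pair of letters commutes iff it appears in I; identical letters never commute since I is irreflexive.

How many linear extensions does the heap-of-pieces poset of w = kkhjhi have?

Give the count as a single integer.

60

piece 0:k — minimal
piece 1:k rests on {0:k}
piece 2:h — minimal
piece 3:j — minimal
piece 4:h rests on {2:h}
piece 5:i rests on {4:h}
minimal pieces: {0:k, 2:h, 3:j}
ways to finish when only these pieces remain (= sum over removing one remaining piece with nothing left below it):
  1 left: {1}→1  {3}→1  {5}→1
  2 left: {0,1}→1  {1,3}→2  {1,5}→2  {3,5}→2  {4,5}→1
  3 left: {0,1,3}→3  {0,1,5}→3  {1,3,5}→6  {1,4,5}→3  {2,4,5}→1  {3,4,5}→3
  4 left: {0,1,3,5}→12  {0,1,4,5}→6  {1,2,4,5}→4  {1,3,4,5}→12  {2,3,4,5}→4
  placing 0:k first → 20 extensions
  placing 2:h first → 30 extensions
  placing 3:j first → 10 extensions
total linear extensions = 60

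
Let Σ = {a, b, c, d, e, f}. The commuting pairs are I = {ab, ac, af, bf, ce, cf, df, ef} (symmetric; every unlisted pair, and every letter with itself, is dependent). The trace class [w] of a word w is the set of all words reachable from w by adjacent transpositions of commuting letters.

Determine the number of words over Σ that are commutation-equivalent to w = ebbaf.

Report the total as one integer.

15

#0=e has no predecessor
#1=b depends on [0:e]
#2=b depends on [1:b]
#3=a depends on [0:e]
#4=f has no predecessor
sources: [0:e, 4:f]
N(rest) = Σ N(rest − s) over sources s of rest; N(one piece) = 1:
  size 1 → [2]=1  [3]=1  [4]=1
  size 2 → [1,2]=1  [2,3]=2  [2,4]=2  [3,4]=2
  size 3 → [1,2,3]=3  [1,2,4]=3  [2,3,4]=6
  first=0(e) contributes 12
  first=4(f) contributes 3
|[w]| = 15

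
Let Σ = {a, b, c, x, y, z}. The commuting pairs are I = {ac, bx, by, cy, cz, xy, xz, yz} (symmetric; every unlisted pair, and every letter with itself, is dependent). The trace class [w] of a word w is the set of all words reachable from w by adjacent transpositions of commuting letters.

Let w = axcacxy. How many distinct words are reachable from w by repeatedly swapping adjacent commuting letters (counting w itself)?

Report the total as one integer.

9

drop 0:a onto floor
drop 1:x onto {0:a}
drop 2:c onto {1:x}
drop 3:a onto {1:x}
drop 4:c onto {2:c}
drop 5:x onto {3:a, 4:c}
drop 6:y onto {3:a}
ground layer = {0:a}
drop-orders for the pieces not yet dropped (sum over which currently-grounded one goes next):
  1 to go: {5} 1  {6} 1
  2 to go: {4,5} 1  {5,6} 2
  3 to go: {2,4,5} 1  {3,5,6} 2  {4,5,6} 3
  4 to go: {2,4,5,6} 4  {3,4,5,6} 5
  5 to go: {2,3,4,5,6} 9
  if 0:a drops first: 9 orders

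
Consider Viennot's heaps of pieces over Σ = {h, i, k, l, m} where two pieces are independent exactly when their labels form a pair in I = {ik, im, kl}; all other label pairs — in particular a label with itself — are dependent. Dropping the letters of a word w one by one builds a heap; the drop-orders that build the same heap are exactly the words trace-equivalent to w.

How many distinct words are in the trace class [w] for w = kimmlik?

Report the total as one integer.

drop 0:k onto floor
drop 1:i onto floor
drop 2:m onto {0:k}
drop 3:m onto {2:m}
drop 4:l onto {1:i, 3:m}
drop 5:i onto {4:l}
drop 6:k onto {3:m}
ground layer = {0:k, 1:i}
drop-orders for the pieces not yet dropped (sum over which currently-grounded one goes next):
  1 to go: {5} 1  {6} 1
  2 to go: {4,5} 1  {5,6} 2
  3 to go: {1,4,5} 1  {4,5,6} 3
  4 to go: {1,4,5,6} 4  {3,4,5,6} 3
  5 to go: {1,3,4,5,6} 7  {2,3,4,5,6} 3
  if 0:k drops first: 10 orders
  if 1:i drops first: 3 orders
heap linearizations: 13

13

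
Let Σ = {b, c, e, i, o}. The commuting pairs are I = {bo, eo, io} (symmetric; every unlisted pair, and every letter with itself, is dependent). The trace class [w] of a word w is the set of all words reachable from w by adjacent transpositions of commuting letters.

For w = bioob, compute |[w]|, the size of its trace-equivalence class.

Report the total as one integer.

10

#0=b has no predecessor
#1=i depends on [0:b]
#2=o has no predecessor
#3=o depends on [2:o]
#4=b depends on [1:i]
sources: [0:b, 2:o]
N(rest) = Σ N(rest − s) over sources s of rest; N(one piece) = 1:
  size 1 → [3]=1  [4]=1
  size 2 → [1,4]=1  [2,3]=1  [3,4]=2
  size 3 → [0,1,4]=1  [1,3,4]=3  [2,3,4]=3
  first=0(b) contributes 6
  first=2(o) contributes 4
|[w]| = 10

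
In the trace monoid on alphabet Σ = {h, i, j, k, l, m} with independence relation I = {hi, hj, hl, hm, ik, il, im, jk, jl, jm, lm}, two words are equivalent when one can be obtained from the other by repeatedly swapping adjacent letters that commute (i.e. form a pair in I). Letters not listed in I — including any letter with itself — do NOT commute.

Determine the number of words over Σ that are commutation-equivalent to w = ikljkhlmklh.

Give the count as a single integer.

0(i) covers ∅
1(k) covers ∅
2(l) covers 1:k
3(j) covers 0:i
4(k) covers 2:l
5(h) covers 4:k
6(l) covers 4:k
7(m) covers 4:k
8(k) covers 5:h, 6:l, 7:m
9(l) covers 8:k
10(h) covers 8:k
floor of heap: 0:i, 1:k
completions by unplaced set U, small U first (add the entries for U minus each lowest piece of U):
  |U|=1: {3}:1  {9}:1  {10}:1
  |U|=2: {0,3}:1  {3,9}:2  {3,10}:2  {9,10}:2
  |U|=3: {0,3,9}:3  {0,3,10}:3  {3,9,10}:6  {8,9,10}:2
  |U|=4: {0,3,9,10}:12  {3,8,9,10}:8  {5,8,9,10}:2  {6,8,9,10}:2  {7,8,9,10}:2
  |U|=5: {0,3,8,9,10}:20  {3,5,8,9,10}:10  {3,6,8,9,10}:10  {3,7,8,9,10}:10  {5,6,8,9,10}:4  {5,7,8,9,10}:4  {6,7,8,9,10}:4
  |U|=6: {0,3,5,8,9,10}:30  {0,3,6,8,9,10}:30  {0,3,7,8,9,10}:30  {3,5,6,8,9,10}:24  {3,5,7,8,9,10}:24  {3,6,7,8,9,10}:24  {5,6,7,8,9,10}:12
  |U|=7: {0,3,5,6,8,9,10}:84  {0,3,5,7,8,9,10}:84  {0,3,6,7,8,9,10}:84  {3,5,6,7,8,9,10}:84  {4,5,6,7,8,9,10}:12
  |U|=8: {0,3,5,6,7,8,9,10}:336  {2,4,5,6,7,8,9,10}:12  {3,4,5,6,7,8,9,10}:96
  |U|=9: {0,3,4,5,6,7,8,9,10}:432  {1,2,4,5,6,7,8,9,10}:12  {2,3,4,5,6,7,8,9,10}:108
  start at 0(i): 120
  start at 1(k): 540
sum over floor = 660

660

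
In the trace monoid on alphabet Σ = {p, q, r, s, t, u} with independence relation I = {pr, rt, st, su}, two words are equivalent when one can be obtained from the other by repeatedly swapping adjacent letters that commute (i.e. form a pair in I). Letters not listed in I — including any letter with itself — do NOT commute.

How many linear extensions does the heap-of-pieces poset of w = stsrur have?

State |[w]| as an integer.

4

piece 0:s — minimal
piece 1:t — minimal
piece 2:s rests on {0:s}
piece 3:r rests on {2:s}
piece 4:u rests on {1:t, 3:r}
piece 5:r rests on {4:u}
minimal pieces: {0:s, 1:t}
ways to finish when only these pieces remain (= sum over removing one remaining piece with nothing left below it):
  1 left: {5}→1
  2 left: {4,5}→1
  3 left: {1,4,5}→1  {3,4,5}→1
  4 left: {1,3,4,5}→2  {2,3,4,5}→1
  placing 0:s first → 3 extensions
  placing 1:t first → 1 extensions
total linear extensions = 4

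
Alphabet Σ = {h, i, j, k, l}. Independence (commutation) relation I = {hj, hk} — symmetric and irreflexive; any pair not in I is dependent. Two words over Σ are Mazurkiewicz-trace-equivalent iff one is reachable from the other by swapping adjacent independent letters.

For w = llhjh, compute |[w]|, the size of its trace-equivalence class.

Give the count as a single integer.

3

piece 0:l — minimal
piece 1:l rests on {0:l}
piece 2:h rests on {1:l}
piece 3:j rests on {1:l}
piece 4:h rests on {2:h}
minimal pieces: {0:l}
ways to finish when only these pieces remain (= sum over removing one remaining piece with nothing left below it):
  1 left: {3}→1  {4}→1
  2 left: {2,4}→1  {3,4}→2
  3 left: {2,3,4}→3
  placing 0:l first → 3 extensions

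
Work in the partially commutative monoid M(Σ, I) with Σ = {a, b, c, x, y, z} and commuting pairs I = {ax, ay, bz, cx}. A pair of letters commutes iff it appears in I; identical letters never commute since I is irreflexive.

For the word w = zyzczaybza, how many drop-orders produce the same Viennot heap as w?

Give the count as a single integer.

4

0(z) covers ∅
1(y) covers 0:z
2(z) covers 1:y
3(c) covers 2:z
4(z) covers 3:c
5(a) covers 4:z
6(y) covers 4:z
7(b) covers 5:a, 6:y
8(z) covers 5:a, 6:y
9(a) covers 7:b, 8:z
floor of heap: 0:z
completions by unplaced set U, small U first (add the entries for U minus each lowest piece of U):
  |U|=1: {9}:1
  |U|=2: {7,9}:1  {8,9}:1
  |U|=3: {7,8,9}:2
  |U|=4: {5,7,8,9}:2  {6,7,8,9}:2
  |U|=5: {5,6,7,8,9}:4
  |U|=6: {4,5,6,7,8,9}:4
  |U|=7: {3,4,5,6,7,8,9}:4
  |U|=8: {2,3,4,5,6,7,8,9}:4
  start at 0(z): 4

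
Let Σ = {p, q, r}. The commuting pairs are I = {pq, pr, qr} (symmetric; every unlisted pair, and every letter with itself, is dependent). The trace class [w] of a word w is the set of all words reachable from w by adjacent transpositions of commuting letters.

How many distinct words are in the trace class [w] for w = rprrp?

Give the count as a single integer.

10

#0=r has no predecessor
#1=p has no predecessor
#2=r depends on [0:r]
#3=r depends on [2:r]
#4=p depends on [1:p]
sources: [0:r, 1:p]
N(rest) = Σ N(rest − s) over sources s of rest; N(one piece) = 1:
  size 1 → [3]=1  [4]=1
  size 2 → [1,4]=1  [2,3]=1  [3,4]=2
  size 3 → [0,2,3]=1  [1,3,4]=3  [2,3,4]=3
  first=0(r) contributes 6
  first=1(p) contributes 4
|[w]| = 10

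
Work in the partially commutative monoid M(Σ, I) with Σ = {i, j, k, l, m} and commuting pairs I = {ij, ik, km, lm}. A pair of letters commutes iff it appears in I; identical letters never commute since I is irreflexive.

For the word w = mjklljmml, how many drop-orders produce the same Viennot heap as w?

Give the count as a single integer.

3

#0=m has no predecessor
#1=j depends on [0:m]
#2=k depends on [1:j]
#3=l depends on [2:k]
#4=l depends on [3:l]
#5=j depends on [4:l]
#6=m depends on [5:j]
#7=m depends on [6:m]
#8=l depends on [5:j]
sources: [0:m]
N(rest) = Σ N(rest − s) over sources s of rest; N(one piece) = 1:
  size 1 → [7]=1  [8]=1
  size 2 → [6,7]=1  [7,8]=2
  size 3 → [6,7,8]=3
  size 4 → [5,6,7,8]=3
  size 5 → [4,5,6,7,8]=3
  size 6 → [3,4,5,6,7,8]=3
  size 7 → [2,3,4,5,6,7,8]=3
  first=0(m) contributes 3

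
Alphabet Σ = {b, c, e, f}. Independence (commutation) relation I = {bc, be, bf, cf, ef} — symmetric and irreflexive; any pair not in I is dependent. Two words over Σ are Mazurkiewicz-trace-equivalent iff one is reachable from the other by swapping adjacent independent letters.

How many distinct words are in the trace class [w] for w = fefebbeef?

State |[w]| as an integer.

#0=f has no predecessor
#1=e has no predecessor
#2=f depends on [0:f]
#3=e depends on [1:e]
#4=b has no predecessor
#5=b depends on [4:b]
#6=e depends on [3:e]
#7=e depends on [6:e]
#8=f depends on [2:f]
sources: [0:f, 1:e, 4:b]
N(rest) = Σ N(rest − s) over sources s of rest; N(one piece) = 1:
  size 1 → [5]=1  [7]=1  [8]=1
  size 2 → [2,8]=1  [4,5]=1  [5,7]=2  [5,8]=2  [6,7]=1  [7,8]=2
  size 3 → [0,2,8]=1  [2,5,8]=3  [2,7,8]=3  [3,6,7]=1  [4,5,7]=3  [4,5,8]=3  [5,6,7]=3  [5,7,8]=6  [6,7,8]=3
  size 4 → [0,2,5,8]=4  [0,2,7,8]=4  [1,3,6,7]=1  [2,4,5,8]=6  [2,5,7,8]=12  [2,6,7,8]=6  [3,5,6,7]=4  [3,6,7,8]=4  [4,5,6,7]=6  [4,5,7,8]=12  [5,6,7,8]=12
  size 5 → [0,2,4,5,8]=10  [0,2,5,7,8]=20  [0,2,6,7,8]=10  [1,3,5,6,7]=5  [1,3,6,7,8]=5  [2,3,6,7,8]=10  [2,4,5,7,8]=30  [2,5,6,7,8]=30  [3,4,5,6,7]=10  [3,5,6,7,8]=20  [4,5,6,7,8]=30
  size 6 → [0,2,3,6,7,8]=20  [0,2,4,5,7,8]=60  [0,2,5,6,7,8]=60  [1,2,3,6,7,8]=15  [1,3,4,5,6,7]=15  [1,3,5,6,7,8]=30  [2,3,5,6,7,8]=60  [2,4,5,6,7,8]=90  [3,4,5,6,7,8]=60
  size 7 → [0,1,2,3,6,7,8]=35  [0,2,3,5,6,7,8]=140  [0,2,4,5,6,7,8]=210  [1,2,3,5,6,7,8]=105  [1,3,4,5,6,7,8]=105  [2,3,4,5,6,7,8]=210
  first=0(f) contributes 420
  first=1(e) contributes 560
  first=4(b) contributes 280
|[w]| = 1260

1260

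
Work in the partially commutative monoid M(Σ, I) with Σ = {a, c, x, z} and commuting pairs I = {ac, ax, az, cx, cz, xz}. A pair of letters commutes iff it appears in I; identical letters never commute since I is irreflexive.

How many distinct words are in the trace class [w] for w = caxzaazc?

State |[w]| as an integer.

drop 0:c onto floor
drop 1:a onto floor
drop 2:x onto floor
drop 3:z onto floor
drop 4:a onto {1:a}
drop 5:a onto {4:a}
drop 6:z onto {3:z}
drop 7:c onto {0:c}
ground layer = {0:c, 1:a, 2:x, 3:z}
drop-orders for the pieces not yet dropped (sum over which currently-grounded one goes next):
  1 to go: {2} 1  {5} 1  {6} 1  {7} 1
  2 to go: {0,7} 1  {2,5} 2  {2,6} 2  {2,7} 2  {3,6} 1  {4,5} 1  {5,6} 2  {5,7} 2  {6,7} 2
  3 to go: {0,2,7} 3  {0,5,7} 3  {0,6,7} 3  {1,4,5} 1  {2,3,6} 3  {2,4,5} 3  {2,5,6} 6  {2,5,7} 6  {2,6,7} 6  {3,5,6} 3  {3,6,7} 3  {4,5,6} 3  {4,5,7} 3  {5,6,7} 6
  4 to go: {0,2,5,7} 12  {0,2,6,7} 12  {0,3,6,7} 6  {0,4,5,7} 6  {0,5,6,7} 12  {1,2,4,5} 4  {1,4,5,6} 4  {1,4,5,7} 4  {2,3,5,6} 12  {2,3,6,7} 12  {2,4,5,6} 12  {2,4,5,7} 12  {2,5,6,7} 24  {3,4,5,6} 6  {3,5,6,7} 12  {4,5,6,7} 12
  5 to go: {0,1,4,5,7} 10  {0,2,3,6,7} 30  {0,2,4,5,7} 30  {0,2,5,6,7} 60  {0,3,5,6,7} 30  {0,4,5,6,7} 30  {1,2,4,5,6} 20  {1,2,4,5,7} 20  {1,3,4,5,6} 10  {1,4,5,6,7} 20  {2,3,4,5,6} 30  {2,3,5,6,7} 60  {2,4,5,6,7} 60  {3,4,5,6,7} 30
  6 to go: {0,1,2,4,5,7} 60  {0,1,4,5,6,7} 60  {0,2,3,5,6,7} 180  {0,2,4,5,6,7} 180  {0,3,4,5,6,7} 90  {1,2,3,4,5,6} 60  {1,2,4,5,6,7} 120  {1,3,4,5,6,7} 60  {2,3,4,5,6,7} 180
  if 0:c drops first: 420 orders
  if 1:a drops first: 630 orders
  if 2:x drops first: 210 orders
  if 3:z drops first: 420 orders
heap linearizations: 1680

1680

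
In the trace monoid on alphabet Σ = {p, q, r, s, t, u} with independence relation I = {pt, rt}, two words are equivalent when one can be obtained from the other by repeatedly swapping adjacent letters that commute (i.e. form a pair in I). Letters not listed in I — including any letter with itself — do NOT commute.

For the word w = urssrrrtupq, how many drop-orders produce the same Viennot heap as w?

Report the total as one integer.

4

piece 0:u — minimal
piece 1:r rests on {0:u}
piece 2:s rests on {1:r}
piece 3:s rests on {2:s}
piece 4:r rests on {3:s}
piece 5:r rests on {4:r}
piece 6:r rests on {5:r}
piece 7:t rests on {3:s}
piece 8:u rests on {6:r, 7:t}
piece 9:p rests on {8:u}
piece 10:q rests on {9:p}
minimal pieces: {0:u}
ways to finish when only these pieces remain (= sum over removing one remaining piece with nothing left below it):
  1 left: {10}→1
  2 left: {9,10}→1
  3 left: {8,9,10}→1
  4 left: {6,8,9,10}→1  {7,8,9,10}→1
  5 left: {5,6,8,9,10}→1  {6,7,8,9,10}→2
  6 left: {4,5,6,8,9,10}→1  {5,6,7,8,9,10}→3
  7 left: {4,5,6,7,8,9,10}→4
  8 left: {3,4,5,6,7,8,9,10}→4
  9 left: {2,3,4,5,6,7,8,9,10}→4
  placing 0:u first → 4 extensions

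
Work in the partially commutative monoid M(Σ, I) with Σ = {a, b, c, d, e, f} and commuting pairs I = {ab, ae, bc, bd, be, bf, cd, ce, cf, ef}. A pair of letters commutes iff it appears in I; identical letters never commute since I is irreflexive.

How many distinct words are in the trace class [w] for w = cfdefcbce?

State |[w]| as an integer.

0(c) covers ∅
1(f) covers ∅
2(d) covers 1:f
3(e) covers 2:d
4(f) covers 2:d
5(c) covers 0:c
6(b) covers ∅
7(c) covers 5:c
8(e) covers 3:e
floor of heap: 0:c, 1:f, 6:b
completions by unplaced set U, small U first (add the entries for U minus each lowest piece of U):
  |U|=1: {4}:1  {6}:1  {7}:1  {8}:1
  |U|=2: {3,8}:1  {4,6}:2  {4,7}:2  {4,8}:2  {5,7}:1  {6,7}:2  {6,8}:2  {7,8}:2
  |U|=3: {0,5,7}:1  {3,4,8}:3  {3,6,8}:3  {3,7,8}:3  {4,5,7}:3  {4,6,7}:6  {4,6,8}:6  {4,7,8}:6  {5,6,7}:3  {5,7,8}:3  {6,7,8}:6
  |U|=4: {0,4,5,7}:4  {0,5,6,7}:4  {0,5,7,8}:4  {2,3,4,8}:3  {3,4,6,8}:12  {3,4,7,8}:12  {3,5,7,8}:6  {3,6,7,8}:12  {4,5,6,7}:12  {4,5,7,8}:12  {4,6,7,8}:24  {5,6,7,8}:12
  |U|=5: {0,3,5,7,8}:10  {0,4,5,6,7}:20  {0,4,5,7,8}:20  {0,5,6,7,8}:20  {1,2,3,4,8}:3  {2,3,4,6,8}:15  {2,3,4,7,8}:15  {3,4,5,7,8}:30  {3,4,6,7,8}:60  {3,5,6,7,8}:30  {4,5,6,7,8}:60
  |U|=6: {0,3,4,5,7,8}:60  {0,3,5,6,7,8}:60  {0,4,5,6,7,8}:120  {1,2,3,4,6,8}:18  {1,2,3,4,7,8}:18  {2,3,4,5,7,8}:45  {2,3,4,6,7,8}:90  {3,4,5,6,7,8}:180
  |U|=7: {0,2,3,4,5,7,8}:105  {0,3,4,5,6,7,8}:420  {1,2,3,4,5,7,8}:63  {1,2,3,4,6,7,8}:126  {2,3,4,5,6,7,8}:315
  start at 0(c): 504
  start at 1(f): 840
  start at 6(b): 168
sum over floor = 1512

1512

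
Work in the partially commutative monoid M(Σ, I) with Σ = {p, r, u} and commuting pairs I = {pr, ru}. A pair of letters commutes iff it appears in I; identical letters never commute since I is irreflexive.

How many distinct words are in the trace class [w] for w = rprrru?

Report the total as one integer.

drop 0:r onto floor
drop 1:p onto floor
drop 2:r onto {0:r}
drop 3:r onto {2:r}
drop 4:r onto {3:r}
drop 5:u onto {1:p}
ground layer = {0:r, 1:p}
drop-orders for the pieces not yet dropped (sum over which currently-grounded one goes next):
  1 to go: {4} 1  {5} 1
  2 to go: {1,5} 1  {3,4} 1  {4,5} 2
  3 to go: {1,4,5} 3  {2,3,4} 1  {3,4,5} 3
  4 to go: {0,2,3,4} 1  {1,3,4,5} 6  {2,3,4,5} 4
  if 0:r drops first: 10 orders
  if 1:p drops first: 5 orders
heap linearizations: 15

15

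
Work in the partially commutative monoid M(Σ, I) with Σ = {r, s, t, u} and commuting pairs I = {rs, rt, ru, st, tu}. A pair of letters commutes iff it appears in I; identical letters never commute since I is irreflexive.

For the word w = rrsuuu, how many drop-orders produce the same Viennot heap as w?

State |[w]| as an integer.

piece 0:r — minimal
piece 1:r rests on {0:r}
piece 2:s — minimal
piece 3:u rests on {2:s}
piece 4:u rests on {3:u}
piece 5:u rests on {4:u}
minimal pieces: {0:r, 2:s}
ways to finish when only these pieces remain (= sum over removing one remaining piece with nothing left below it):
  1 left: {1}→1  {5}→1
  2 left: {0,1}→1  {1,5}→2  {4,5}→1
  3 left: {0,1,5}→3  {1,4,5}→3  {3,4,5}→1
  4 left: {0,1,4,5}→6  {1,3,4,5}→4  {2,3,4,5}→1
  placing 0:r first → 5 extensions
  placing 2:s first → 10 extensions
total linear extensions = 15

15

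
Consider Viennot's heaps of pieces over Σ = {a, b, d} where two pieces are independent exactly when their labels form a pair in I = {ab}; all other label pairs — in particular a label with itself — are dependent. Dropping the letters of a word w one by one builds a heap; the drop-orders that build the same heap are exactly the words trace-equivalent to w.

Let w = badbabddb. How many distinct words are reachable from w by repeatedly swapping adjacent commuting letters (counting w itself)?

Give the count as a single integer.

#0=b has no predecessor
#1=a has no predecessor
#2=d depends on [0:b, 1:a]
#3=b depends on [2:d]
#4=a depends on [2:d]
#5=b depends on [3:b]
#6=d depends on [4:a, 5:b]
#7=d depends on [6:d]
#8=b depends on [7:d]
sources: [0:b, 1:a]
N(rest) = Σ N(rest − s) over sources s of rest; N(one piece) = 1:
  size 1 → [8]=1
  size 2 → [7,8]=1
  size 3 → [6,7,8]=1
  size 4 → [4,6,7,8]=1  [5,6,7,8]=1
  size 5 → [3,5,6,7,8]=1  [4,5,6,7,8]=2
  size 6 → [3,4,5,6,7,8]=3
  size 7 → [2,3,4,5,6,7,8]=3
  first=0(b) contributes 3
  first=1(a) contributes 3
|[w]| = 6

6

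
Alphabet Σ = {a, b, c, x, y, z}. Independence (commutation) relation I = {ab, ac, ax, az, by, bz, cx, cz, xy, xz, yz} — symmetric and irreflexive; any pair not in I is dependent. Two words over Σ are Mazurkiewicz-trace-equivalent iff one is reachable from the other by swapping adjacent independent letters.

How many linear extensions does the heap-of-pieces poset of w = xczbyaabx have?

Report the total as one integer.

495

#0=x has no predecessor
#1=c has no predecessor
#2=z has no predecessor
#3=b depends on [0:x, 1:c]
#4=y depends on [1:c]
#5=a depends on [4:y]
#6=a depends on [5:a]
#7=b depends on [3:b]
#8=x depends on [7:b]
sources: [0:x, 1:c, 2:z]
N(rest) = Σ N(rest − s) over sources s of rest; N(one piece) = 1:
  size 1 → [2]=1  [6]=1  [8]=1
  size 2 → [2,6]=2  [2,8]=2  [5,6]=1  [6,8]=2  [7,8]=1
  size 3 → [2,5,6]=3  [2,6,8]=6  [2,7,8]=3  [3,7,8]=1  [4,5,6]=1  [5,6,8]=3  [6,7,8]=3
  size 4 → [0,3,7,8]=1  [2,3,7,8]=4  [2,4,5,6]=4  [2,5,6,8]=12  [2,6,7,8]=12  [3,6,7,8]=4  [4,5,6,8]=4  [5,6,7,8]=6
  size 5 → [0,2,3,7,8]=5  [0,3,6,7,8]=5  [2,3,6,7,8]=20  [2,4,5,6,8]=20  [2,5,6,7,8]=30  [3,5,6,7,8]=10  [4,5,6,7,8]=10
  size 6 → [0,2,3,6,7,8]=30  [0,3,5,6,7,8]=15  [2,3,5,6,7,8]=60  [2,4,5,6,7,8]=60  [3,4,5,6,7,8]=20
  size 7 → [0,2,3,5,6,7,8]=105  [0,3,4,5,6,7,8]=35  [1,3,4,5,6,7,8]=20  [2,3,4,5,6,7,8]=140
  first=0(x) contributes 160
  first=1(c) contributes 280
  first=2(z) contributes 55
|[w]| = 495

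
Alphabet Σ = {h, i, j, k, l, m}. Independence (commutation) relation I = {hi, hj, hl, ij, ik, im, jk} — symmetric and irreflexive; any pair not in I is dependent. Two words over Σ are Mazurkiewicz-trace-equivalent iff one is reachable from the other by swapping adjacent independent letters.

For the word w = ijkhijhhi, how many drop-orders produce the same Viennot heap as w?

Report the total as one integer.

#0=i has no predecessor
#1=j has no predecessor
#2=k has no predecessor
#3=h depends on [2:k]
#4=i depends on [0:i]
#5=j depends on [1:j]
#6=h depends on [3:h]
#7=h depends on [6:h]
#8=i depends on [4:i]
sources: [0:i, 1:j, 2:k]
N(rest) = Σ N(rest − s) over sources s of rest; N(one piece) = 1:
  size 1 → [5]=1  [7]=1  [8]=1
  size 2 → [1,5]=1  [4,8]=1  [5,7]=2  [5,8]=2  [6,7]=1  [7,8]=2
  size 3 → [0,4,8]=1  [1,5,7]=3  [1,5,8]=3  [3,6,7]=1  [4,5,8]=3  [4,7,8]=3  [5,6,7]=3  [5,7,8]=6  [6,7,8]=3
  size 4 → [0,4,5,8]=4  [0,4,7,8]=4  [1,4,5,8]=6  [1,5,6,7]=6  [1,5,7,8]=12  [2,3,6,7]=1  [3,5,6,7]=4  [3,6,7,8]=4  [4,5,7,8]=12  [4,6,7,8]=6  [5,6,7,8]=12
  size 5 → [0,1,4,5,8]=10  [0,4,5,7,8]=20  [0,4,6,7,8]=10  [1,3,5,6,7]=10  [1,4,5,7,8]=30  [1,5,6,7,8]=30  [2,3,5,6,7]=5  [2,3,6,7,8]=5  [3,4,6,7,8]=10  [3,5,6,7,8]=20  [4,5,6,7,8]=30
  size 6 → [0,1,4,5,7,8]=60  [0,3,4,6,7,8]=20  [0,4,5,6,7,8]=60  [1,2,3,5,6,7]=15  [1,3,5,6,7,8]=60  [1,4,5,6,7,8]=90  [2,3,4,6,7,8]=15  [2,3,5,6,7,8]=30  [3,4,5,6,7,8]=60
  size 7 → [0,1,4,5,6,7,8]=210  [0,2,3,4,6,7,8]=35  [0,3,4,5,6,7,8]=140  [1,2,3,5,6,7,8]=105  [1,3,4,5,6,7,8]=210  [2,3,4,5,6,7,8]=105
  first=0(i) contributes 420
  first=1(j) contributes 280
  first=2(k) contributes 560
|[w]| = 1260

1260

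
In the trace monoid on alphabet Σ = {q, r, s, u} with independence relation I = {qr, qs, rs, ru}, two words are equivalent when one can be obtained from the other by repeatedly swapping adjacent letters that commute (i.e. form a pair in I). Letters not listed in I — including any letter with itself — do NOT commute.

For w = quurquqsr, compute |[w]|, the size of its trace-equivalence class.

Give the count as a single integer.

72

0(q) covers ∅
1(u) covers 0:q
2(u) covers 1:u
3(r) covers ∅
4(q) covers 2:u
5(u) covers 4:q
6(q) covers 5:u
7(s) covers 5:u
8(r) covers 3:r
floor of heap: 0:q, 3:r
completions by unplaced set U, small U first (add the entries for U minus each lowest piece of U):
  |U|=1: {6}:1  {7}:1  {8}:1
  |U|=2: {3,8}:1  {6,7}:2  {6,8}:2  {7,8}:2
  |U|=3: {3,6,8}:3  {3,7,8}:3  {5,6,7}:2  {6,7,8}:6
  |U|=4: {3,6,7,8}:12  {4,5,6,7}:2  {5,6,7,8}:8
  |U|=5: {2,4,5,6,7}:2  {3,5,6,7,8}:20  {4,5,6,7,8}:10
  |U|=6: {1,2,4,5,6,7}:2  {2,4,5,6,7,8}:12  {3,4,5,6,7,8}:30
  |U|=7: {0,1,2,4,5,6,7}:2  {1,2,4,5,6,7,8}:14  {2,3,4,5,6,7,8}:42
  start at 0(q): 56
  start at 3(r): 16
sum over floor = 72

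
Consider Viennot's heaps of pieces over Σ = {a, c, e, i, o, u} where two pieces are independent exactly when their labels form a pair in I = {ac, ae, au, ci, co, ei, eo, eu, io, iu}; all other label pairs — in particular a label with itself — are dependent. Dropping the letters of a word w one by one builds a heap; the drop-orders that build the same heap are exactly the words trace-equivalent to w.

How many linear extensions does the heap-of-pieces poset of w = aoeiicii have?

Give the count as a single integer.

drop 0:a onto floor
drop 1:o onto {0:a}
drop 2:e onto floor
drop 3:i onto {0:a}
drop 4:i onto {3:i}
drop 5:c onto {2:e}
drop 6:i onto {4:i}
drop 7:i onto {6:i}
ground layer = {0:a, 2:e}
drop-orders for the pieces not yet dropped (sum over which currently-grounded one goes next):
  1 to go: {1} 1  {5} 1  {7} 1
  2 to go: {1,5} 2  {1,7} 2  {2,5} 1  {5,7} 2  {6,7} 1
  3 to go: {1,2,5} 3  {1,5,7} 6  {1,6,7} 3  {2,5,7} 3  {4,6,7} 1  {5,6,7} 3
  4 to go: {1,2,5,7} 12  {1,4,6,7} 4  {1,5,6,7} 12  {2,5,6,7} 6  {3,4,6,7} 1  {4,5,6,7} 4
  5 to go: {1,2,5,6,7} 30  {1,3,4,6,7} 5  {1,4,5,6,7} 20  {2,4,5,6,7} 10  {3,4,5,6,7} 5
  6 to go: {0,1,3,4,6,7} 5  {1,2,4,5,6,7} 60  {1,3,4,5,6,7} 30  {2,3,4,5,6,7} 15
  if 0:a drops first: 105 orders
  if 2:e drops first: 35 orders
heap linearizations: 140

140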